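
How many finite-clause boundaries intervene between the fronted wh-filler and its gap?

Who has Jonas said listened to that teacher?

1

"who" is extracted from the subject of "listened".
Boundaries crossed, outermost first: [Ø] — 1 in total.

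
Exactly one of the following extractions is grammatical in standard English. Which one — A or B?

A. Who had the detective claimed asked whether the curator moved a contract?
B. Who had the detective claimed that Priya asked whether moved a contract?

In B, the wh-phrase is extracted from inside a wh-island (introduced by "whether"), which blocks movement.
In A, the extraction path crosses only that-complement boundaries, which are transparent.
So A is grammatical.

A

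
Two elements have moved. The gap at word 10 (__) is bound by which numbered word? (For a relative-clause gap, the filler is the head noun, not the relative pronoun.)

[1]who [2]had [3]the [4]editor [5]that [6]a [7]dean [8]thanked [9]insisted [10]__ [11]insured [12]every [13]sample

The marked gap is the subject of "insured".
Its filler is the fronted wh-phrase "who", at word 1.
(The other dependency links word 4 to a gap after word 8.)

1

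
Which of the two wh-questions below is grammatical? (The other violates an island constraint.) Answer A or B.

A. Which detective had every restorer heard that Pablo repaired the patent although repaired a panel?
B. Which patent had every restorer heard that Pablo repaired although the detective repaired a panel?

In A, the wh-phrase is extracted from inside an adjunct island (introduced by "although"), which blocks movement.
In B, the extraction path crosses only that-complement boundaries, which are transparent.
So B is grammatical.

B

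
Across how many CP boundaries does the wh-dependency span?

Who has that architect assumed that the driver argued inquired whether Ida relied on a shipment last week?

"who" is extracted from the subject of "inquired".
Boundaries crossed, outermost first: [that], [Ø] — 2 in total.

2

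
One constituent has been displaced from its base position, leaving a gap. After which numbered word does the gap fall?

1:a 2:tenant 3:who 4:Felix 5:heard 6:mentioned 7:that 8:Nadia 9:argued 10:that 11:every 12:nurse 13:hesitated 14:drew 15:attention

The displaced element is "a tenant" (word 2).
It is linked across 1 clause boundary (Ø).
It functions as the subject of "mentioned", so the gap sits immediately after word 5 ("heard").
Base order: Felix heard that a tenant mentioned that Nadia argued that every nurse hesitated.

5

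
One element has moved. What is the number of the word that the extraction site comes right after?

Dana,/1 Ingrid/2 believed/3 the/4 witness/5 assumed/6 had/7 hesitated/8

6

The displaced element is "Dana" (word 1).
It is linked across 2 clause boundaries (Ø → Ø).
It functions as the subject of "hesitated", so the gap sits immediately after word 6 ("assumed").
Base order: Ingrid believed the witness assumed that Dana had hesitated.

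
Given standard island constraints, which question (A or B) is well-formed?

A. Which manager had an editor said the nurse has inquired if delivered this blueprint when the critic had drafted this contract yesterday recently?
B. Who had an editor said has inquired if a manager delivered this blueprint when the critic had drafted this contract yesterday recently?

In A, the wh-phrase is extracted from inside a wh-island (introduced by "if"), which blocks movement.
In B, the extraction path crosses only that-complement boundaries, which are transparent.
So B is grammatical.

B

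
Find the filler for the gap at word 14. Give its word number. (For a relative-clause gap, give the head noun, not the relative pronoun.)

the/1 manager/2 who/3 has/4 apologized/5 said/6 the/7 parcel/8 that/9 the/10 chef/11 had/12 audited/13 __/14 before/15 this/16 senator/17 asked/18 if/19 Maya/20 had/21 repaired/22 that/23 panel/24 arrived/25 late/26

8

The gap at 14 is the object of "audited", inside a relative clause.
The relative pronoun is "that" (word 9); it is bound by the head noun immediately before it.
Its filler is the head noun "parcel", at word 8.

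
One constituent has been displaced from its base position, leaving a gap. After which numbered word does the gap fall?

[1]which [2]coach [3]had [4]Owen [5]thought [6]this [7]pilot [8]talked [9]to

9

The displaced element is "which coach" (word 2).
It is linked across 1 clause boundary (Ø).
It functions as the object of the preposition "to" of "talked", so the gap sits immediately after word 9 ("to").
Base order: Owen had thought this pilot talked to which coach.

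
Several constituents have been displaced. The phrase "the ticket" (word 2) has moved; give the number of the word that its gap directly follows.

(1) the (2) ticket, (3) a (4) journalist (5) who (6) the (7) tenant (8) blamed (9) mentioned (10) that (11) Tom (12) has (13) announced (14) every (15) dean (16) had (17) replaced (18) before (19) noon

17

The displaced element is "the ticket" (word 2).
It is linked across 2 clause boundaries (that → Ø).
It functions as the direct object of "replaced", so the gap sits immediately after word 17 ("replaced").
Base order: A journalist who the tenant blamed mentioned that Tom has announced every dean had replaced the ticket before noon.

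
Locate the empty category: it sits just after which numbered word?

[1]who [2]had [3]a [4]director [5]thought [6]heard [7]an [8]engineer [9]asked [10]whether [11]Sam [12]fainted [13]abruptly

5

The displaced element is "who" (word 1).
It is linked across 1 clause boundary (Ø).
It functions as the subject of "heard", so the gap sits immediately after word 5 ("thought").
Base order: A director had thought that who heard an engineer asked whether Sam fainted abruptly.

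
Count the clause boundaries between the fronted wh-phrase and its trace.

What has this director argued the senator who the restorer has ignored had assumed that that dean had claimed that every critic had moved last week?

3

"what" is extracted from the object of "moved".
Boundaries crossed, outermost first: [Ø], [that], [that] — 3 in total.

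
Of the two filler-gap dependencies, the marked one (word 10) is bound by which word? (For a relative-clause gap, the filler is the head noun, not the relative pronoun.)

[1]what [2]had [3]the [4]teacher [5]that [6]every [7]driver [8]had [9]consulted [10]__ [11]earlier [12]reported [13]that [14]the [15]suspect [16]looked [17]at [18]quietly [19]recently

The marked gap is inside the relative clause, the direct object of "consulted".
Its filler is the head noun "teacher" (via "that"), at word 4.
(The other dependency links word 1 to a gap after word 17.)

4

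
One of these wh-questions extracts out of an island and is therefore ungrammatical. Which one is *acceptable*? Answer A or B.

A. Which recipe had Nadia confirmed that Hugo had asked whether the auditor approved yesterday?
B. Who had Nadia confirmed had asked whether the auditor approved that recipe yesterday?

B

In A, the wh-phrase is extracted from inside a wh-island (introduced by "whether"), which blocks movement.
In B, the extraction path crosses only that-complement boundaries, which are transparent.
So B is grammatical.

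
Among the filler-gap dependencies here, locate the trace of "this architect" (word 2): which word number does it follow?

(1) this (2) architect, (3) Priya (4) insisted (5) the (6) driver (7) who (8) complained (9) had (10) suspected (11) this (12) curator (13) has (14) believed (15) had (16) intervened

The displaced element is "this architect" (word 2).
It is linked across 3 clause boundaries (Ø → Ø → Ø).
It functions as the subject of "intervened", so the gap sits immediately after word 14 ("believed").
Base order: Priya insisted the driver who complained had suspected this curator has believed that this architect had intervened.

14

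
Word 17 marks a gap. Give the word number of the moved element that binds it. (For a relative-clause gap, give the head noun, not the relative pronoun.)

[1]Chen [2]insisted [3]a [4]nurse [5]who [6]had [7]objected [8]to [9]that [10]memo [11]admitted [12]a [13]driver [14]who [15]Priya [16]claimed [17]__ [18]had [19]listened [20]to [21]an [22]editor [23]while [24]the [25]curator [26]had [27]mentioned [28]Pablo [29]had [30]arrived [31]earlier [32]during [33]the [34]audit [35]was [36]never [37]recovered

The gap at 17 is the subject of "listened", inside a relative clause.
The relative pronoun is "who" (word 14); it is bound by the head noun immediately before it.
Its filler is the head noun "driver", at word 13.

13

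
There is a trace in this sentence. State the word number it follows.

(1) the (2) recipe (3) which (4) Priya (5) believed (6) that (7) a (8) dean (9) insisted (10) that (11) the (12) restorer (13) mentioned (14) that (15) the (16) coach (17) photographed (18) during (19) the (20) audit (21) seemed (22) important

17

The displaced element is "the recipe" (word 2).
It is linked across 3 clause boundaries (that → that → that).
It functions as the direct object of "photographed", so the gap sits immediately after word 17 ("photographed").
Base order: Priya believed that a dean insisted that the restorer mentioned that the coach photographed the recipe during the audit.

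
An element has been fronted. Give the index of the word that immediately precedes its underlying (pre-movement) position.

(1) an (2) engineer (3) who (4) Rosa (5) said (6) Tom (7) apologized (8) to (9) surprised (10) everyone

8

The displaced element is "an engineer" (word 2).
It is linked across 1 clause boundary (Ø).
It functions as the object of the preposition "to" of "apologized", so the gap sits immediately after word 8 ("to").
Base order: Rosa said Tom apologized to an engineer.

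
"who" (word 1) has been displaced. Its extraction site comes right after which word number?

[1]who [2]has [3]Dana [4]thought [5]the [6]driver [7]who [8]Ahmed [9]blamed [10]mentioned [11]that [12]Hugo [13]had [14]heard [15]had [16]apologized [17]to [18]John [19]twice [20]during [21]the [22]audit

14

The displaced element is "who" (word 1).
It is linked across 3 clause boundaries (Ø → that → Ø).
It functions as the subject of "apologized", so the gap sits immediately after word 14 ("heard").
Base order: Dana has thought the driver who Ahmed blamed mentioned that Hugo had heard that who had apologized to John twice during the audit.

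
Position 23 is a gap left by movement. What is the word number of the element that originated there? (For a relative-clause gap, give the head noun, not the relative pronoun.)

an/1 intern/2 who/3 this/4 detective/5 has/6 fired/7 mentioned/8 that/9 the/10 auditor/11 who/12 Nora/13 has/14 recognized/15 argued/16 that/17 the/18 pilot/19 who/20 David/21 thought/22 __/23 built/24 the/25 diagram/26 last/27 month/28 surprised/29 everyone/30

19

The gap at 23 is the subject of "built", inside a relative clause.
The relative pronoun is "who" (word 20); it is bound by the head noun immediately before it.
Its filler is the head noun "pilot", at word 19.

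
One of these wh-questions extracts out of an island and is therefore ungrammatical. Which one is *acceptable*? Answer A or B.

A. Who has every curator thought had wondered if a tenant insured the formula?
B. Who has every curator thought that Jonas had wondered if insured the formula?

In B, the wh-phrase is extracted from inside a wh-island (introduced by "if"), which blocks movement.
In A, the extraction path crosses only that-complement boundaries, which are transparent.
So A is grammatical.

A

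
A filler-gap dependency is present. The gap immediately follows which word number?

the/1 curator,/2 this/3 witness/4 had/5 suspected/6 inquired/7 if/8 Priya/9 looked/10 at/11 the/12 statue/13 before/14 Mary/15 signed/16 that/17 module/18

6

The displaced element is "the curator" (word 2).
It is linked across 1 clause boundary (Ø).
It functions as the subject of "inquired", so the gap sits immediately after word 6 ("suspected").
Base order: This witness had suspected that the curator inquired if Priya looked at the statue before Mary signed that module.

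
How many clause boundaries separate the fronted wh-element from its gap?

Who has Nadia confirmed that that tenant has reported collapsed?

"who" is extracted from the subject of "collapsed".
Boundaries crossed, outermost first: [that], [Ø] — 2 in total.

2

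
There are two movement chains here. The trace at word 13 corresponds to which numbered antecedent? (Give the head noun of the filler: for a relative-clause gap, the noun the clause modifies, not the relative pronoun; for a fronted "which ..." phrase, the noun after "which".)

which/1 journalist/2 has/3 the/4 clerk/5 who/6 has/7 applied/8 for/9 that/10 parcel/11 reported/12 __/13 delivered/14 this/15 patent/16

The marked gap is the subject of "delivered".
Its filler is the fronted wh-phrase "which journalist", at word 2.
(The other dependency links word 5 to a gap after word 6.)

2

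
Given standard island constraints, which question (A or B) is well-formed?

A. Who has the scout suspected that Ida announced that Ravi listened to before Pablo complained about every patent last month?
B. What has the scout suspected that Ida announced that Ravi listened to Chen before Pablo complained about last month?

A

In B, the wh-phrase is extracted from inside an adjunct island (introduced by "before"), which blocks movement.
In A, the extraction path crosses only that-complement boundaries, which are transparent.
So A is grammatical.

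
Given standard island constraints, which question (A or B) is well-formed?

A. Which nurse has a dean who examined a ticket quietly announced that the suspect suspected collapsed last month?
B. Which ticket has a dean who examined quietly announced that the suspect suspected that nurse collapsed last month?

A

In B, the wh-phrase is extracted from inside a complex-NP island (relative clause) (introduced by "who"), which blocks movement.
In A, the extraction path crosses only that-complement boundaries, which are transparent.
So A is grammatical.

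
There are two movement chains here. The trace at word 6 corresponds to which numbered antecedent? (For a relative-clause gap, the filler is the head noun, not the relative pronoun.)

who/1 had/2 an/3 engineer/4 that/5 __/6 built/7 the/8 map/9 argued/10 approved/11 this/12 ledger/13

4

The marked gap is inside the relative clause, the subject of "built".
Its filler is the head noun "engineer" (via "that"), at word 4.
(The other dependency links word 1 to a gap after word 10.)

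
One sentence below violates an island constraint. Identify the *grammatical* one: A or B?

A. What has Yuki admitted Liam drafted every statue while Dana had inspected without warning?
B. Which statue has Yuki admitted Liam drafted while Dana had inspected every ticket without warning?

B

In A, the wh-phrase is extracted from inside an adjunct island (introduced by "while"), which blocks movement.
In B, the extraction path crosses only that-complement boundaries, which are transparent.
So B is grammatical.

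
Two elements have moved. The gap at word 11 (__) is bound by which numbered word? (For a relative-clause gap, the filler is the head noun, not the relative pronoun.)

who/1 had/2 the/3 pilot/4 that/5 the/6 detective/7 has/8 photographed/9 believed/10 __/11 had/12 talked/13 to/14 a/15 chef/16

The marked gap is the subject of "talked".
Its filler is the fronted wh-phrase "who", at word 1.
(The other dependency links word 4 to a gap after word 9.)

1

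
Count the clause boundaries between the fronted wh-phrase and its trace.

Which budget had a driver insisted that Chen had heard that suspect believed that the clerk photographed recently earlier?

3

"which budget" is extracted from the object of "photographed".
Boundaries crossed, outermost first: [that], [Ø], [that] — 3 in total.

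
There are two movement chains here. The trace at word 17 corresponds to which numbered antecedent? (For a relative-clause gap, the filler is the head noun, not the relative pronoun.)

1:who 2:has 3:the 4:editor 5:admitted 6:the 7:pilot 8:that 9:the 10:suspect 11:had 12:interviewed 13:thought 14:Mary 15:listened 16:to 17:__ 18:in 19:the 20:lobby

1

The marked gap is the object of the preposition "to" of "listened".
Its filler is the fronted wh-phrase "who", at word 1.
(The other dependency links word 7 to a gap after word 12.)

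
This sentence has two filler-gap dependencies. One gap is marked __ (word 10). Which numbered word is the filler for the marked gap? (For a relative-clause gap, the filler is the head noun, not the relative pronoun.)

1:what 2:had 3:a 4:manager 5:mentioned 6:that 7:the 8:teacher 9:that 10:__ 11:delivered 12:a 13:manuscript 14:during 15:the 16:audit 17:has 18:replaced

The marked gap is inside the relative clause, the subject of "delivered".
Its filler is the head noun "teacher" (via "that"), at word 8.
(The other dependency links word 1 to a gap after word 18.)

8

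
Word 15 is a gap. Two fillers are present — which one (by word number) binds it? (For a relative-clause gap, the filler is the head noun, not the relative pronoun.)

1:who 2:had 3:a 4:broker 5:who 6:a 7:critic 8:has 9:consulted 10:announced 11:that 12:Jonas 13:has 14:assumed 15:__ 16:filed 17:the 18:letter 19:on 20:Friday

The marked gap is the subject of "filed".
Its filler is the fronted wh-phrase "who", at word 1.
(The other dependency links word 4 to a gap after word 9.)

1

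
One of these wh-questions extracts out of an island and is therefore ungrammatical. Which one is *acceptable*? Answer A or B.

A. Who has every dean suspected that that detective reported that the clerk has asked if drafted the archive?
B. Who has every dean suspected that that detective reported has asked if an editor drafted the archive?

In A, the wh-phrase is extracted from inside a wh-island (introduced by "if"), which blocks movement.
In B, the extraction path crosses only that-complement boundaries, which are transparent.
So B is grammatical.

B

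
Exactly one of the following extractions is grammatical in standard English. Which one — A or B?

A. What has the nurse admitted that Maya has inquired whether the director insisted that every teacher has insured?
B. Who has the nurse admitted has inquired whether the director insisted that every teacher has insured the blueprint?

B

In A, the wh-phrase is extracted from inside a wh-island (introduced by "whether"), which blocks movement.
In B, the extraction path crosses only that-complement boundaries, which are transparent.
So B is grammatical.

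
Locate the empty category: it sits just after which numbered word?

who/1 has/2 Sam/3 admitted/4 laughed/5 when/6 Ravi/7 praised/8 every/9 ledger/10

The displaced element is "who" (word 1).
It is linked across 1 clause boundary (Ø).
It functions as the subject of "laughed", so the gap sits immediately after word 4 ("admitted").
Base order: Sam has admitted that who laughed when Ravi praised every ledger.

4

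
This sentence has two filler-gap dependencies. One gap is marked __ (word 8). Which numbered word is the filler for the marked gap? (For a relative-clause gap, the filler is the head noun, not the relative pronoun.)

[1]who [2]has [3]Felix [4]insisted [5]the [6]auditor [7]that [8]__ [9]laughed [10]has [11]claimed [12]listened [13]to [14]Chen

6

The marked gap is inside the relative clause, the subject of "laughed".
Its filler is the head noun "auditor" (via "that"), at word 6.
(The other dependency links word 1 to a gap after word 11.)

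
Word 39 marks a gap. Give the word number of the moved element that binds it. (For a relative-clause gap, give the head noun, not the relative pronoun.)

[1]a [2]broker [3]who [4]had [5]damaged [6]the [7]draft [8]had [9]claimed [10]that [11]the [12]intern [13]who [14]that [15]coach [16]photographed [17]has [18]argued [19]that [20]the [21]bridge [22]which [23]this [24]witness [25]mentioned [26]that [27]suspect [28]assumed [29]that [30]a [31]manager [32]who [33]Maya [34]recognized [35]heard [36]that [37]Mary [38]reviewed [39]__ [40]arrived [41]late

21

The gap at 39 is the object of "reviewed", inside a relative clause.
The relative pronoun is "which" (word 22); it is bound by the head noun immediately before it.
Its filler is the head noun "bridge", at word 21.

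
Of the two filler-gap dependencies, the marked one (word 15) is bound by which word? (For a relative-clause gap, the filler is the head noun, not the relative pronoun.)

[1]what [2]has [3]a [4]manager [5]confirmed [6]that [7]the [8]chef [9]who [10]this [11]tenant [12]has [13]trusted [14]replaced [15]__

1

The marked gap is the direct object of "replaced".
Its filler is the fronted wh-phrase "what", at word 1.
(The other dependency links word 8 to a gap after word 13.)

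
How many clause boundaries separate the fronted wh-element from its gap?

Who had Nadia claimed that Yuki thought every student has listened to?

2

"who" is extracted from the PP object of "listened".
Boundaries crossed, outermost first: [that], [Ø] — 2 in total.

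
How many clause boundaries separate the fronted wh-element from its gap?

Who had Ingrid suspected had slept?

"who" is extracted from the subject of "slept".
Boundaries crossed, outermost first: [Ø] — 1 in total.

1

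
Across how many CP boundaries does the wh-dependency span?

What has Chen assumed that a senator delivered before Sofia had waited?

"what" is extracted from the object of "delivered".
Boundaries crossed, outermost first: [that] — 1 in total.

1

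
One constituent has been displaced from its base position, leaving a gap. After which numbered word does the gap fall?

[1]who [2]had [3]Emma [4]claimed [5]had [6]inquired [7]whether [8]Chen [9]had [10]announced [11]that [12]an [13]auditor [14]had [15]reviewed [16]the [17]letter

The displaced element is "who" (word 1).
It is linked across 1 clause boundary (Ø).
It functions as the subject of "inquired", so the gap sits immediately after word 4 ("claimed").
Base order: Emma had claimed that who had inquired whether Chen had announced that an auditor had reviewed the letter.

4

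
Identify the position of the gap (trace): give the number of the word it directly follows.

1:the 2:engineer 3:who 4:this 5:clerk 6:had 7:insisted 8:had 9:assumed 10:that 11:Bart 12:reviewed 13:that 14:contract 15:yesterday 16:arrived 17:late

The displaced element is "the engineer" (word 2).
It is linked across 1 clause boundary (Ø).
It functions as the subject of "assumed", so the gap sits immediately after word 7 ("insisted").
Base order: This clerk had insisted that the engineer had assumed that Bart reviewed that contract yesterday.

7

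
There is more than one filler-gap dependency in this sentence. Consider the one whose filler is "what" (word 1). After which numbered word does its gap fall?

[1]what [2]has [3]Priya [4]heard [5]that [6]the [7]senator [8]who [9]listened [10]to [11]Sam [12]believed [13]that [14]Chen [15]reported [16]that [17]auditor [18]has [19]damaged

The displaced element is "what" (word 1).
It is linked across 3 clause boundaries (that → that → Ø).
It functions as the direct object of "damaged", so the gap sits immediately after word 19 ("damaged").
Base order: Priya has heard that the senator who listened to Sam believed that Chen reported that auditor has damaged what.

19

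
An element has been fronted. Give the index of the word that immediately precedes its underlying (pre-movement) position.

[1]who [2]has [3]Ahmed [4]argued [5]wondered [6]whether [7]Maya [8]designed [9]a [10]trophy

4

The displaced element is "who" (word 1).
It is linked across 1 clause boundary (Ø).
It functions as the subject of "wondered", so the gap sits immediately after word 4 ("argued").
Base order: Ahmed has argued that who wondered whether Maya designed a trophy.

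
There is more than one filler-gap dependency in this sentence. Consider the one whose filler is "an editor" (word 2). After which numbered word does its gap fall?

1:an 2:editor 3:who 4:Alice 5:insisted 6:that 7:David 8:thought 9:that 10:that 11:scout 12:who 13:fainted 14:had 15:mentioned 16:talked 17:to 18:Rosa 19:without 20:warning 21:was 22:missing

The displaced element is "an editor" (word 2).
It is linked across 3 clause boundaries (that → that → Ø).
It functions as the subject of "talked", so the gap sits immediately after word 15 ("mentioned").
Base order: Alice insisted that David thought that that scout who fainted had mentioned that an editor talked to Rosa without warning.

15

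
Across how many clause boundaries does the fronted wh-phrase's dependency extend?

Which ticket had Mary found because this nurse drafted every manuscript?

"which ticket" originates inside the matrix clause — no clause boundary is crossed.

0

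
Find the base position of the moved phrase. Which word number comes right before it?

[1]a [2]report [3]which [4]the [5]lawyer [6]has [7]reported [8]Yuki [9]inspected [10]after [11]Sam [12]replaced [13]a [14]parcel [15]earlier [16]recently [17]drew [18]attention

9

The displaced element is "a report" (word 2).
It is linked across 1 clause boundary (Ø).
It functions as the direct object of "inspected", so the gap sits immediately after word 9 ("inspected").
Base order: The lawyer has reported Yuki inspected a report after Sam replaced a parcel earlier recently.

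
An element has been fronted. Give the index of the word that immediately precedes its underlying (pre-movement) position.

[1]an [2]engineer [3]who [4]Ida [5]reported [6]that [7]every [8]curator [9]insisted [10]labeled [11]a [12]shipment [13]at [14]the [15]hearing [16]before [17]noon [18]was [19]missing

The displaced element is "an engineer" (word 2).
It is linked across 2 clause boundaries (that → Ø).
It functions as the subject of "labeled", so the gap sits immediately after word 9 ("insisted").
Base order: Ida reported that every curator insisted an engineer labeled a shipment at the hearing before noon.

9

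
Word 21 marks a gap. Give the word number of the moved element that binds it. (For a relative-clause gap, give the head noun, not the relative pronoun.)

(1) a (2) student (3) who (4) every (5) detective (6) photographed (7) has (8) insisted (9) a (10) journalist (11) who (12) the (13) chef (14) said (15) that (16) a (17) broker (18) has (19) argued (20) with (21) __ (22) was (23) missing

10

The gap at 21 is the prepositional object of "argued", inside a relative clause.
The relative pronoun is "who" (word 11); it is bound by the head noun immediately before it.
Its filler is the head noun "journalist", at word 10.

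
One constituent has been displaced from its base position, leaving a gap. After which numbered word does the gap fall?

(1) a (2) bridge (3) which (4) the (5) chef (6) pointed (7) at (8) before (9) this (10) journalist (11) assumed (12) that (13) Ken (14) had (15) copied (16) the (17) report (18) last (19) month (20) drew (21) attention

The displaced element is "a bridge" (word 2).
It functions as the object of the preposition "at" of "pointed", so the gap sits immediately after word 7 ("at").
Base order: The chef pointed at a bridge before this journalist assumed that Ken had copied the report last month.

7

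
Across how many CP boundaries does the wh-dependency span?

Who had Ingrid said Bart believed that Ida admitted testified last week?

"who" is extracted from the subject of "testified".
Boundaries crossed, outermost first: [Ø], [that], [Ø] — 3 in total.

3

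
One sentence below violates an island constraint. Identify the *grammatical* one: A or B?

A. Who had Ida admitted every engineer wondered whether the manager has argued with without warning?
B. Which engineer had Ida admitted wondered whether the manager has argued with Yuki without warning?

In A, the wh-phrase is extracted from inside a wh-island (introduced by "whether"), which blocks movement.
In B, the extraction path crosses only that-complement boundaries, which are transparent.
So B is grammatical.

B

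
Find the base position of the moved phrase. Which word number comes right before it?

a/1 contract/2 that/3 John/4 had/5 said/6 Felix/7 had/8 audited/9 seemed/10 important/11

The displaced element is "a contract" (word 2).
It is linked across 1 clause boundary (Ø).
It functions as the direct object of "audited", so the gap sits immediately after word 9 ("audited").
Base order: John had said Felix had audited a contract.

9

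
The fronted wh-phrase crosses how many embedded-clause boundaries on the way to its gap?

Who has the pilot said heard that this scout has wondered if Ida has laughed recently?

"who" is extracted from the subject of "heard".
Boundaries crossed, outermost first: [Ø] — 1 in total.

1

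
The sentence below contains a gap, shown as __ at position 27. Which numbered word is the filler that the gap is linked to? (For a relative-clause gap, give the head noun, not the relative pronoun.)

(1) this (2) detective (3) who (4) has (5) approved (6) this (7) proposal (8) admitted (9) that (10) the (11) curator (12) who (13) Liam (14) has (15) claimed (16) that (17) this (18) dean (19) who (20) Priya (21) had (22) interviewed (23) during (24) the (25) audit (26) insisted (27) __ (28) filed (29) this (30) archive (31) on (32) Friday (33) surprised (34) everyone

11

The gap at 27 is the subject of "filed", inside a relative clause.
The relative pronoun is "who" (word 12); it is bound by the head noun immediately before it.
Its filler is the head noun "curator", at word 11.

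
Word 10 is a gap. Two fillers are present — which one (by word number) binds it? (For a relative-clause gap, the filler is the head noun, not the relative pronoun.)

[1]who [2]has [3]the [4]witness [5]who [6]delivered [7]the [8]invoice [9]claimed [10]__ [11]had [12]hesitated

The marked gap is the subject of "hesitated".
Its filler is the fronted wh-phrase "who", at word 1.
(The other dependency links word 4 to a gap after word 5.)

1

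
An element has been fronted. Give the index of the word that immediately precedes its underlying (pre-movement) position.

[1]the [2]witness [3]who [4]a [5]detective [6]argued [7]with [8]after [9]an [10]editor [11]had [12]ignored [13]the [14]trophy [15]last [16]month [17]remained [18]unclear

The displaced element is "the witness" (word 2).
It functions as the object of the preposition "with" of "argued", so the gap sits immediately after word 7 ("with").
Base order: A detective argued with the witness after an editor had ignored the trophy last month.

7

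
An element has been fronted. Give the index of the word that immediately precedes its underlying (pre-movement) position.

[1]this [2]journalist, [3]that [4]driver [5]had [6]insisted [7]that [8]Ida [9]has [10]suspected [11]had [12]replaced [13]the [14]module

The displaced element is "this journalist" (word 2).
It is linked across 2 clause boundaries (that → Ø).
It functions as the subject of "replaced", so the gap sits immediately after word 10 ("suspected").
Base order: That driver had insisted that Ida has suspected this journalist had replaced the module.

10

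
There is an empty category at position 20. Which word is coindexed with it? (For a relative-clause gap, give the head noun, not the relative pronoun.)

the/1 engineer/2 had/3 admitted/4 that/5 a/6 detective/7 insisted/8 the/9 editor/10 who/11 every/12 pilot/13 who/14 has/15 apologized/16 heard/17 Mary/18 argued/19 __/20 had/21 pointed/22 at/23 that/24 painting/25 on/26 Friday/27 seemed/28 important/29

The gap at 20 is the subject of "pointed", inside a relative clause.
The relative pronoun is "who" (word 11); it is bound by the head noun immediately before it.
Its filler is the head noun "editor", at word 10.

10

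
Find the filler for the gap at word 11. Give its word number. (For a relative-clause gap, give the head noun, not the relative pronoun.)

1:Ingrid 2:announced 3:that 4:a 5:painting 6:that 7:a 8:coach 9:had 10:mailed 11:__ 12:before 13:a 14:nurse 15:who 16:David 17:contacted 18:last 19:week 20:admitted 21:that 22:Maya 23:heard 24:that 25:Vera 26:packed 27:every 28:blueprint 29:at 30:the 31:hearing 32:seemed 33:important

The gap at 11 is the object of "mailed", inside a relative clause.
The relative pronoun is "that" (word 6); it is bound by the head noun immediately before it.
Its filler is the head noun "painting", at word 5.

5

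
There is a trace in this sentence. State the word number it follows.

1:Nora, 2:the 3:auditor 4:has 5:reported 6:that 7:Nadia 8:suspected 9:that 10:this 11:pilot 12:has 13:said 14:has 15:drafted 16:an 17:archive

13

The displaced element is "Nora" (word 1).
It is linked across 3 clause boundaries (that → that → Ø).
It functions as the subject of "drafted", so the gap sits immediately after word 13 ("said").
Base order: The auditor has reported that Nadia suspected that this pilot has said that Nora has drafted an archive.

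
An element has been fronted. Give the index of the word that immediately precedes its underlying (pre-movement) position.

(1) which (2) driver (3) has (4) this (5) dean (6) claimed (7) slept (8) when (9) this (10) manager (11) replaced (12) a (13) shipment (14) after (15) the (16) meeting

The displaced element is "which driver" (word 2).
It is linked across 1 clause boundary (Ø).
It functions as the subject of "slept", so the gap sits immediately after word 6 ("claimed").
Base order: This dean has claimed that which driver slept when this manager replaced a shipment after the meeting.

6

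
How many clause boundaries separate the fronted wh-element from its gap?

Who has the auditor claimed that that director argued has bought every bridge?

2

"who" is extracted from the subject of "bought".
Boundaries crossed, outermost first: [that], [Ø] — 2 in total.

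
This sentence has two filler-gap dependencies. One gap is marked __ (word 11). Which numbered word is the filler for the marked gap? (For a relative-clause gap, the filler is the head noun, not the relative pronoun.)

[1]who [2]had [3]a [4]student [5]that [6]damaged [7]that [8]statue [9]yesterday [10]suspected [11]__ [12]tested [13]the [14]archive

1

The marked gap is the subject of "tested".
Its filler is the fronted wh-phrase "who", at word 1.
(The other dependency links word 4 to a gap after word 5.)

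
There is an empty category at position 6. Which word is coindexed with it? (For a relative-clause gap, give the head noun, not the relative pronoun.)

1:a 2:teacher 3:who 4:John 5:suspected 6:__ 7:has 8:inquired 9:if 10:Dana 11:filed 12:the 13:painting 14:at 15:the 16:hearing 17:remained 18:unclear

The gap at 6 is the subject of "inquired", inside a relative clause.
The relative pronoun is "who" (word 3); it is bound by the head noun immediately before it.
Its filler is the head noun "teacher", at word 2.

2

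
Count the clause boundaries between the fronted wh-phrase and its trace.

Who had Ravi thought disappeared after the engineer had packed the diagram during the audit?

1

"who" is extracted from the subject of "disappeared".
Boundaries crossed, outermost first: [Ø] — 1 in total.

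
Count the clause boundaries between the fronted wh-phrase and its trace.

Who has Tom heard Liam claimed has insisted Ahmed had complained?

2

"who" is extracted from the subject of "insisted".
Boundaries crossed, outermost first: [Ø], [Ø] — 2 in total.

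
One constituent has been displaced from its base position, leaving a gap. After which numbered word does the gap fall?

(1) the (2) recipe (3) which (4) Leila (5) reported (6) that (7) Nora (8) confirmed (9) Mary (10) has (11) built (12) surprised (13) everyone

The displaced element is "the recipe" (word 2).
It is linked across 2 clause boundaries (that → Ø).
It functions as the direct object of "built", so the gap sits immediately after word 11 ("built").
Base order: Leila reported that Nora confirmed Mary has built the recipe.

11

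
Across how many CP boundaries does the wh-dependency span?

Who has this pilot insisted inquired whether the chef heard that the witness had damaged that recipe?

"who" is extracted from the subject of "inquired".
Boundaries crossed, outermost first: [Ø] — 1 in total.

1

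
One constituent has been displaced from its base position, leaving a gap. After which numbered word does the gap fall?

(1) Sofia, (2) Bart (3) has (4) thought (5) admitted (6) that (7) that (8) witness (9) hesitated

4

The displaced element is "Sofia" (word 1).
It is linked across 1 clause boundary (Ø).
It functions as the subject of "admitted", so the gap sits immediately after word 4 ("thought").
Base order: Bart has thought Sofia admitted that that witness hesitated.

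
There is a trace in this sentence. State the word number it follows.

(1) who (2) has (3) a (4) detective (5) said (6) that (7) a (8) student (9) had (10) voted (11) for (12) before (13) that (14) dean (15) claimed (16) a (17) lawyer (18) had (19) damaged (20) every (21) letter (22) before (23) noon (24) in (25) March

The displaced element is "who" (word 1).
It is linked across 1 clause boundary (that).
It functions as the object of the preposition "for" of "voted", so the gap sits immediately after word 11 ("for").
Base order: A detective has said that a student had voted for who before that dean claimed a lawyer had damaged every letter before noon in March.

11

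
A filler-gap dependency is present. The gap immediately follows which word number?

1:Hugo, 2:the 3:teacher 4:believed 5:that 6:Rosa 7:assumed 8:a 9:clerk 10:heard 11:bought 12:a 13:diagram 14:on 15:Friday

The displaced element is "Hugo" (word 1).
It is linked across 3 clause boundaries (that → Ø → Ø).
It functions as the subject of "bought", so the gap sits immediately after word 10 ("heard").
Base order: The teacher believed that Rosa assumed a clerk heard Hugo bought a diagram on Friday.

10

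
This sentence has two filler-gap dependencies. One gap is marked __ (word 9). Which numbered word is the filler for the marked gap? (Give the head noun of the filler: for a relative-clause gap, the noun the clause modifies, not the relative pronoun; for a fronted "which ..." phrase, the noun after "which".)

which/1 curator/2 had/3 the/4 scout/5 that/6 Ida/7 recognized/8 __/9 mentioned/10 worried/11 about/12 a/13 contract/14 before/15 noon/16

5

The marked gap is inside the relative clause, the direct object of "recognized".
Its filler is the head noun "scout" (via "that"), at word 5.
(The other dependency links word 2 to a gap after word 10.)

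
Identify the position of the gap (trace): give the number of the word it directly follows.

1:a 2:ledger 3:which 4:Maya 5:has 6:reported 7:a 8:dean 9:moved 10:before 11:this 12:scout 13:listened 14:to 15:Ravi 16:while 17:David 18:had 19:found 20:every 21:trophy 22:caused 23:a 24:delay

The displaced element is "a ledger" (word 2).
It is linked across 1 clause boundary (Ø).
It functions as the direct object of "moved", so the gap sits immediately after word 9 ("moved").
Base order: Maya has reported a dean moved a ledger before this scout listened to Ravi while David had found every trophy.

9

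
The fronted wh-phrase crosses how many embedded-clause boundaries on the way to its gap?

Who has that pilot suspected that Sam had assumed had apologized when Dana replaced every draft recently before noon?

2

"who" is extracted from the subject of "apologized".
Boundaries crossed, outermost first: [that], [Ø] — 2 in total.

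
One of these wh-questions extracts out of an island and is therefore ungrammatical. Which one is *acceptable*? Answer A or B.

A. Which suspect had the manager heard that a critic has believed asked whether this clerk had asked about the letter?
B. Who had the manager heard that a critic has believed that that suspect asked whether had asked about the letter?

In B, the wh-phrase is extracted from inside a wh-island (introduced by "whether"), which blocks movement.
In A, the extraction path crosses only that-complement boundaries, which are transparent.
So A is grammatical.

A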